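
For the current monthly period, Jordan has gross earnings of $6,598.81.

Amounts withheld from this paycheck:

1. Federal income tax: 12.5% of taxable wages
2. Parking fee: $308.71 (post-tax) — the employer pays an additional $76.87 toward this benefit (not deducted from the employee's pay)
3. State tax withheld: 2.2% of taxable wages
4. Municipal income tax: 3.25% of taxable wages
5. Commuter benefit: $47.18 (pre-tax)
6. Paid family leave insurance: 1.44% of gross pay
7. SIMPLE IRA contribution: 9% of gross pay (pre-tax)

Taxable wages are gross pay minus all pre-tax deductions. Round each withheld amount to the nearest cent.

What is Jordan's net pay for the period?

SIMPLE IRA contribution: $6,598.81 × 0.09 = $593.89
Commuter benefit: $47.18
Pre-tax total = $593.89 + $47.18 = $641.07
Taxable wages = $6,598.81 − $641.07 = $5,957.74
Municipal income tax: $5,957.74 × 0.0325 = $193.63
Federal income tax: $5,957.74 × 0.125 = $744.72
State tax withheld: $5,957.74 × 0.022 = $131.07
Paid family leave insurance: $6,598.81 × 0.0144 = $95.02
Parking fee: $308.71
(Employer's $76.87 toward parking fee is not withheld from the employee.)
Total deductions = $593.89 + $47.18 + $193.63 + $744.72 + $131.07 + $95.02 + $308.71 = $2,114.22
Net pay = $6,598.81 − $2,114.22 = $4,484.59

$4,484.59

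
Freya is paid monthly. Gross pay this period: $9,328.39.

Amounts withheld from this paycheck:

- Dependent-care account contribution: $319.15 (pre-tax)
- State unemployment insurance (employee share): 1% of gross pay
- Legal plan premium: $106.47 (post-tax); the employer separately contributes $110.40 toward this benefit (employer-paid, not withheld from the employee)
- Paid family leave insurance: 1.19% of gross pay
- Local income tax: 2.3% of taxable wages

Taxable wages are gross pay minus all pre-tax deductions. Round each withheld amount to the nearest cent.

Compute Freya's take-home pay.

Dependent-care account contribution: $319.15
Taxable wages = $9,328.39 − $319.15 = $9,009.24
Local income tax: $9,009.24 × 0.023 = $207.21
State unemployment insurance (employee share): $9,328.39 × 0.01 = $93.28
Paid family leave insurance: $9,328.39 × 0.0119 = $111.01
Legal plan premium: $106.47
(Employer's $110.40 toward legal plan premium is not withheld from the employee.)
Total deductions = $319.15 + $207.21 + $93.28 + $111.01 + $106.47 = $837.12
Net pay = $9,328.39 − $837.12 = $8,491.27

$8,491.27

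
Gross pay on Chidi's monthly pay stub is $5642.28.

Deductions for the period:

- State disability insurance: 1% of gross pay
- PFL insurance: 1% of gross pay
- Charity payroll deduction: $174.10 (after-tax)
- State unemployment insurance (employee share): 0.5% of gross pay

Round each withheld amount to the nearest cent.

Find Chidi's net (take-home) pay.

State unemployment insurance (employee share): $5642.28 × 0.005 = $28.21
PFL insurance: $5642.28 × 0.01 = $56.42
State disability insurance: $5642.28 × 0.01 = $56.42
Charity payroll deduction: $174.10
Total deductions = $28.21 + $56.42 + $56.42 + $174.10 = $315.15
Net pay = $5642.28 − $315.15 = $5327.13

$5327.13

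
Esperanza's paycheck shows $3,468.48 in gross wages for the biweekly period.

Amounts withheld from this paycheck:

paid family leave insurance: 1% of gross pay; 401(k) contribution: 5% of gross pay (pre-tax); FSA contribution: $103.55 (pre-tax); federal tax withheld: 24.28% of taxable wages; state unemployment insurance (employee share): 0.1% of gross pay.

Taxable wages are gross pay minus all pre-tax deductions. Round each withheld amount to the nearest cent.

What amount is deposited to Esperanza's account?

401(k) contribution: $3,468.48 × 0.05 = $173.42
FSA contribution: $103.55
Pre-tax total = $173.42 + $103.55 = $276.97
Taxable wages = $3,468.48 − $276.97 = $3,191.51
Federal tax withheld: $3,191.51 × 0.2428 = $774.90
Paid family leave insurance: $3,468.48 × 0.01 = $34.68
State unemployment insurance (employee share): $3,468.48 × 0.001 = $3.47
Total deductions = $173.42 + $103.55 + $774.90 + $34.68 + $3.47 = $1,090.02
Net pay = $3,468.48 − $1,090.02 = $2,378.46

$2,378.46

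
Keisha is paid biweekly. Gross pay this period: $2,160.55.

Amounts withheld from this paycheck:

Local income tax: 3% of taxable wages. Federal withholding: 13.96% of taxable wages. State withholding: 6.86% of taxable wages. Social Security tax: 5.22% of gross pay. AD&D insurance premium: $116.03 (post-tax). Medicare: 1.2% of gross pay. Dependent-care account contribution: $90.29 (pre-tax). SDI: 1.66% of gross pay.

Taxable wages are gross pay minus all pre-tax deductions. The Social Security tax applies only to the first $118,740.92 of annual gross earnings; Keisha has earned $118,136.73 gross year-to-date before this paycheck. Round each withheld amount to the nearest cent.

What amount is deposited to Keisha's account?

Dependent-care account contribution: $90.29
Taxable wages = $2,160.55 − $90.29 = $2,070.26
Federal withholding: $2,070.26 × 0.1396 = $289.01
State withholding: $2,070.26 × 0.0686 = $142.02
Local income tax: $2,070.26 × 0.03 = $62.11
SDI: $2,160.55 × 0.0166 = $35.87
Social Security tax: only $118,740.92 − $118,136.73 = $604.19 of this check is subject → $604.19 × 0.0522 = $31.54
Medicare: $2,160.55 × 0.012 = $25.93
AD&D insurance premium: $116.03
Total deductions = $90.29 + $289.01 + $142.02 + $62.11 + $35.87 + $31.54 + $25.93 + $116.03 = $792.80
Net pay = $2,160.55 − $792.80 = $1,367.75

$1,367.75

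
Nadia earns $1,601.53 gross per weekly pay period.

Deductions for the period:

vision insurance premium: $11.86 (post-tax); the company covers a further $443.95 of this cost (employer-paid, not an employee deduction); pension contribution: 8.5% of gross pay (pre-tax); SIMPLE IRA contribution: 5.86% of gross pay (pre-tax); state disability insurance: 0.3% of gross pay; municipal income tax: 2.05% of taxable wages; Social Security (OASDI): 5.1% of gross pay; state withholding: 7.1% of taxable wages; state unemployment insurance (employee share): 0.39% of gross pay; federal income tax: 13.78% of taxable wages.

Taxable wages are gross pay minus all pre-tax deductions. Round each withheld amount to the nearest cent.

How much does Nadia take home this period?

$952.46

Pension contribution: $1,601.53 × 0.085 = $136.13
SIMPLE IRA contribution: $1,601.53 × 0.0586 = $93.85
Pre-tax total = $136.13 + $93.85 = $229.98
Taxable wages = $1,601.53 − $229.98 = $1,371.55
Federal income tax: $1,371.55 × 0.1378 = $189.00
Municipal income tax: $1,371.55 × 0.0205 = $28.12
State withholding: $1,371.55 × 0.071 = $97.38
State disability insurance: $1,601.53 × 0.003 = $4.80
State unemployment insurance (employee share): $1,601.53 × 0.0039 = $6.25
Social Security (OASDI): $1,601.53 × 0.051 = $81.68
Vision insurance premium: $11.86
(Employer's $443.95 toward vision insurance premium is not withheld from the employee.)
Total deductions = $136.13 + $93.85 + $189.00 + $28.12 + $97.38 + $4.80 + $6.25 + $81.68 + $11.86 = $649.07
Net pay = $1,601.53 − $649.07 = $952.46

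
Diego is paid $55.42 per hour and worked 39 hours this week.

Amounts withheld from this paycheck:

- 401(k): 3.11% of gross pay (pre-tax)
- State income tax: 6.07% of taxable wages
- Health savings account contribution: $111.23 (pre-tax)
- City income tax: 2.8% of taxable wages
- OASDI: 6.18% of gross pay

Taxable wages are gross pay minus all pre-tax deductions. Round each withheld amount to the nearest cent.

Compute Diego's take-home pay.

Gross pay: 39 × $55.42 = $2,161.38
Health savings account contribution: $111.23
401(k): $2,161.38 × 0.0311 = $67.22
Pre-tax total = $111.23 + $67.22 = $178.45
Taxable wages = $2,161.38 − $178.45 = $1,982.93
State income tax: $1,982.93 × 0.0607 = $120.36
City income tax: $1,982.93 × 0.028 = $55.52
OASDI: $2,161.38 × 0.0618 = $133.57
Total deductions = $111.23 + $67.22 + $120.36 + $55.52 + $133.57 = $487.90
Net pay = $2,161.38 − $487.90 = $1,673.48

$1,673.48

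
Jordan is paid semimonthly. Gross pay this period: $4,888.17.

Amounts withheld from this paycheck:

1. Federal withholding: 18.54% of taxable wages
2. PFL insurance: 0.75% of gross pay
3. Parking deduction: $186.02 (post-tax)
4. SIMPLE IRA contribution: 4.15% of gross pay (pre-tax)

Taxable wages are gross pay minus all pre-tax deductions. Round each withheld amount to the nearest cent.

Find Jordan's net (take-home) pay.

SIMPLE IRA contribution: $4,888.17 × 0.0415 = $202.86
Taxable wages = $4,888.17 − $202.86 = $4,685.31
Federal withholding: $4,685.31 × 0.1854 = $868.66
PFL insurance: $4,888.17 × 0.0075 = $36.66
Parking deduction: $186.02
Total deductions = $202.86 + $868.66 + $36.66 + $186.02 = $1,294.20
Net pay = $4,888.17 − $1,294.20 = $3,593.97

$3,593.97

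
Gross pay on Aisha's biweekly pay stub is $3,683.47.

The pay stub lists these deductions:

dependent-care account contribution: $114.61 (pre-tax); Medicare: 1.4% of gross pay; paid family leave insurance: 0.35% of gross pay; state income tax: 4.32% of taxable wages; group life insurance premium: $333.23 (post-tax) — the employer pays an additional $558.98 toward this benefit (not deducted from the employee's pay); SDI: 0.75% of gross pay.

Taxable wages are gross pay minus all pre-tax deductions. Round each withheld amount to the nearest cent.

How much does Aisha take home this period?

$2,989.37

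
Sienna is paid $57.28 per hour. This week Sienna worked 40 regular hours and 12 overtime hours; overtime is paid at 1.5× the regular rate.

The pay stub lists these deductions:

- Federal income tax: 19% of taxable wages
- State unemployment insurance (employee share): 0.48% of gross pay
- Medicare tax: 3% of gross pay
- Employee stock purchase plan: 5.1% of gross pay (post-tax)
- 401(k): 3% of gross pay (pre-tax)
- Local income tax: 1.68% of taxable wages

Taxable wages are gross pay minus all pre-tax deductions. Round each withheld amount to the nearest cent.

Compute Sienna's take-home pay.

$2,271.09

Regular pay: 40 × $57.28 = $2,291.20
Overtime pay: 12 × $57.28 × 1.5 = $1,031.04
Gross pay = $2,291.20 + $1,031.04 = $3,322.24
401(k): $3,322.24 × 0.03 = $99.67
Taxable wages = $3,322.24 − $99.67 = $3,222.57
Local income tax: $3,222.57 × 0.0168 = $54.14
Federal income tax: $3,222.57 × 0.19 = $612.29
Medicare tax: $3,322.24 × 0.03 = $99.67
State unemployment insurance (employee share): $3,322.24 × 0.0048 = $15.95
Employee stock purchase plan: $3,322.24 × 0.051 = $169.43
Total deductions = $99.67 + $54.14 + $612.29 + $99.67 + $15.95 + $169.43 = $1,051.15
Net pay = $3,322.24 − $1,051.15 = $2,271.09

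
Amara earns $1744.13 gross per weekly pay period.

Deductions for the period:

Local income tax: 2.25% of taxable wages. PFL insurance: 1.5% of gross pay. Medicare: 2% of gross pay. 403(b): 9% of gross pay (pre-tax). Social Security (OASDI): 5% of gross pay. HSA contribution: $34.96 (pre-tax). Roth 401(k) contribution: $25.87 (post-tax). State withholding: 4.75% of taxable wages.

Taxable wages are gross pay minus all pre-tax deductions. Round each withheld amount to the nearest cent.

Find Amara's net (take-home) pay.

$1269.43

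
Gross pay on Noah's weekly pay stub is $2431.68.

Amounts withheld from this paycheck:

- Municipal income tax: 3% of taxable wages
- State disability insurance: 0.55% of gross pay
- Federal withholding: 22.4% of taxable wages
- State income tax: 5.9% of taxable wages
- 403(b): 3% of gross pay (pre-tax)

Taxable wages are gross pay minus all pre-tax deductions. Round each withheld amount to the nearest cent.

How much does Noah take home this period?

$1607.07

403(b): $2431.68 × 0.03 = $72.95
Taxable wages = $2431.68 − $72.95 = $2358.73
Federal withholding: $2358.73 × 0.224 = $528.36
Municipal income tax: $2358.73 × 0.03 = $70.76
State income tax: $2358.73 × 0.059 = $139.17
State disability insurance: $2431.68 × 0.0055 = $13.37
Total deductions = $72.95 + $528.36 + $70.76 + $139.17 + $13.37 = $824.61
Net pay = $2431.68 − $824.61 = $1607.07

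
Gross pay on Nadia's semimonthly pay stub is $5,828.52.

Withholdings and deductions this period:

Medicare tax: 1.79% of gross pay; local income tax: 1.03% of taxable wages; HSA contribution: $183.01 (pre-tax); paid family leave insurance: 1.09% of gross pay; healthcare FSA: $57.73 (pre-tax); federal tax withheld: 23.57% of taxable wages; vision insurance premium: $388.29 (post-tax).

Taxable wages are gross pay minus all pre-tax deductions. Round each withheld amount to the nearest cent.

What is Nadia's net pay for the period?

HSA contribution: $183.01
Healthcare FSA: $57.73
Pre-tax total = $183.01 + $57.73 = $240.74
Taxable wages = $5,828.52 − $240.74 = $5,587.78
Federal tax withheld: $5,587.78 × 0.2357 = $1,317.04
Local income tax: $5,587.78 × 0.0103 = $57.55
Medicare tax: $5,828.52 × 0.0179 = $104.33
Paid family leave insurance: $5,828.52 × 0.0109 = $63.53
Vision insurance premium: $388.29
Total deductions = $183.01 + $57.73 + $1,317.04 + $57.55 + $104.33 + $63.53 + $388.29 = $2,171.48
Net pay = $5,828.52 − $2,171.48 = $3,657.04

$3,657.04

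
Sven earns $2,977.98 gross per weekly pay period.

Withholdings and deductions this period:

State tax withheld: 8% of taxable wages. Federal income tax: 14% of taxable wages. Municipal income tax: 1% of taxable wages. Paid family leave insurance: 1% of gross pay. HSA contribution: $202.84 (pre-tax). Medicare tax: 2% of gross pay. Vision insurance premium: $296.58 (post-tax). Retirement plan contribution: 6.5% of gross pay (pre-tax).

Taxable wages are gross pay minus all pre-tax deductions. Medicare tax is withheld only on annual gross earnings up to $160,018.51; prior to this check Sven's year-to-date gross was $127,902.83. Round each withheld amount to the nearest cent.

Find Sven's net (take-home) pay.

$1,601.88

HSA contribution: $202.84
Retirement plan contribution: $2,977.98 × 0.065 = $193.57
Pre-tax total = $202.84 + $193.57 = $396.41
Taxable wages = $2,977.98 − $396.41 = $2,581.57
Municipal income tax: $2,581.57 × 0.01 = $25.82
Federal income tax: $2,581.57 × 0.14 = $361.42
State tax withheld: $2,581.57 × 0.08 = $206.53
Paid family leave insurance: $2,977.98 × 0.01 = $29.78
Medicare tax: cap not yet reached, full $2,977.98 is subject → $2,977.98 × 0.02 = $59.56
Vision insurance premium: $296.58
Total deductions = $202.84 + $193.57 + $25.82 + $361.42 + $206.53 + $29.78 + $59.56 + $296.58 = $1,376.10
Net pay = $2,977.98 − $1,376.10 = $1,601.88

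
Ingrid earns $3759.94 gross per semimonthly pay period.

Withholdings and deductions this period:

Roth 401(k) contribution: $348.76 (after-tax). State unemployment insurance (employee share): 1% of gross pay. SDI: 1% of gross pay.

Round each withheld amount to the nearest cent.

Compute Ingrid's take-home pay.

$3335.98

SDI: $3759.94 × 0.01 = $37.60
State unemployment insurance (employee share): $3759.94 × 0.01 = $37.60
Roth 401(k) contribution: $348.76
Total deductions = $37.60 + $37.60 + $348.76 = $423.96
Net pay = $3759.94 − $423.96 = $3335.98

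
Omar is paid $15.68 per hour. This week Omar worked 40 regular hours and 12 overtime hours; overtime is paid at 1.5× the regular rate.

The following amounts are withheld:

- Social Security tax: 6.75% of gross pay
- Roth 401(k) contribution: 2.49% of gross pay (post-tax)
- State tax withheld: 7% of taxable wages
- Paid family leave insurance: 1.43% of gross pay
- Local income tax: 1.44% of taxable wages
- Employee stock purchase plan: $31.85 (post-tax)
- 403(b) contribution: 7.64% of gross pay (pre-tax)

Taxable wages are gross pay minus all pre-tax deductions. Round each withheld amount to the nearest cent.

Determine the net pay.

$640.17

Regular pay: 40 × $15.68 = $627.20
Overtime pay: 12 × $15.68 × 1.5 = $282.24
Gross pay = $627.20 + $282.24 = $909.44
403(b) contribution: $909.44 × 0.0764 = $69.48
Taxable wages = $909.44 − $69.48 = $839.96
Local income tax: $839.96 × 0.0144 = $12.10
State tax withheld: $839.96 × 0.07 = $58.80
Paid family leave insurance: $909.44 × 0.0143 = $13.00
Social Security tax: $909.44 × 0.0675 = $61.39
Roth 401(k) contribution: $909.44 × 0.0249 = $22.65
Employee stock purchase plan: $31.85
Total deductions = $69.48 + $12.10 + $58.80 + $13.00 + $61.39 + $22.65 + $31.85 = $269.27
Net pay = $909.44 − $269.27 = $640.17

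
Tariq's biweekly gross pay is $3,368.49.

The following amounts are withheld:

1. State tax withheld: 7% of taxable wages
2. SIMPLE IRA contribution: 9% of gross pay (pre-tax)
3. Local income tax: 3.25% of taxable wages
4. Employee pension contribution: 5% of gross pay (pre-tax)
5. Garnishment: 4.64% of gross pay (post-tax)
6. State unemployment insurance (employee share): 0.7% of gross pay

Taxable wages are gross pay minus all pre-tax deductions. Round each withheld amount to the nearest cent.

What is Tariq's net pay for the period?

$2,420.10

SIMPLE IRA contribution: $3,368.49 × 0.09 = $303.16
Employee pension contribution: $3,368.49 × 0.05 = $168.42
Pre-tax total = $303.16 + $168.42 = $471.58
Taxable wages = $3,368.49 − $471.58 = $2,896.91
Local income tax: $2,896.91 × 0.0325 = $94.15
State tax withheld: $2,896.91 × 0.07 = $202.78
State unemployment insurance (employee share): $3,368.49 × 0.007 = $23.58
Garnishment: $3,368.49 × 0.0464 = $156.30
Total deductions = $303.16 + $168.42 + $94.15 + $202.78 + $23.58 + $156.30 = $948.39
Net pay = $3,368.49 − $948.39 = $2,420.10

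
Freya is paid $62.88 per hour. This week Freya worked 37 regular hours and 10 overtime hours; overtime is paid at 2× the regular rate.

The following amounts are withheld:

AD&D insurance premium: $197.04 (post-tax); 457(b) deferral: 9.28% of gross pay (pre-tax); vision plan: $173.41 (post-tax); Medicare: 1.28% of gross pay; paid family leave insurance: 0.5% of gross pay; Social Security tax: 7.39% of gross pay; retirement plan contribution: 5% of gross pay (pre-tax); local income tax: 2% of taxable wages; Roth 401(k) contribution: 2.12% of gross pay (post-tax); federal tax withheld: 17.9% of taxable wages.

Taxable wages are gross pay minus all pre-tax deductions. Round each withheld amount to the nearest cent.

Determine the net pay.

$1,685.84

Regular pay: 37 × $62.88 = $2,326.56
Overtime pay: 10 × $62.88 × 2 = $1,257.60
Gross pay = $2,326.56 + $1,257.60 = $3,584.16
Retirement plan contribution: $3,584.16 × 0.05 = $179.21
457(b) deferral: $3,584.16 × 0.0928 = $332.61
Pre-tax total = $179.21 + $332.61 = $511.82
Taxable wages = $3,584.16 − $511.82 = $3,072.34
Local income tax: $3,072.34 × 0.02 = $61.45
Federal tax withheld: $3,072.34 × 0.179 = $549.95
Social Security tax: $3,584.16 × 0.0739 = $264.87
Paid family leave insurance: $3,584.16 × 0.005 = $17.92
Medicare: $3,584.16 × 0.0128 = $45.88
AD&D insurance premium: $197.04
Roth 401(k) contribution: $3,584.16 × 0.0212 = $75.98
Vision plan: $173.41
Total deductions = $179.21 + $332.61 + $61.45 + $549.95 + $264.87 + $17.92 + $45.88 + $197.04 + $75.98 + $173.41 = $1,898.32
Net pay = $3,584.16 − $1,898.32 = $1,685.84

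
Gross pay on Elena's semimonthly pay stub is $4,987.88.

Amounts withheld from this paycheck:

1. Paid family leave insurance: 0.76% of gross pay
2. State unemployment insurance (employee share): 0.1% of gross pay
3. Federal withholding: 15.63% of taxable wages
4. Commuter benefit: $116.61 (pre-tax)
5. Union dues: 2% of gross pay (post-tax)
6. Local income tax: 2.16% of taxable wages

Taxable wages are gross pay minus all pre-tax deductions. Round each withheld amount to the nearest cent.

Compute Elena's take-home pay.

Commuter benefit: $116.61
Taxable wages = $4,987.88 − $116.61 = $4,871.27
Local income tax: $4,871.27 × 0.0216 = $105.22
Federal withholding: $4,871.27 × 0.1563 = $761.38
State unemployment insurance (employee share): $4,987.88 × 0.001 = $4.99
Paid family leave insurance: $4,987.88 × 0.0076 = $37.91
Union dues: $4,987.88 × 0.02 = $99.76
Total deductions = $116.61 + $105.22 + $761.38 + $4.99 + $37.91 + $99.76 = $1,125.87
Net pay = $4,987.88 − $1,125.87 = $3,862.01

$3,862.01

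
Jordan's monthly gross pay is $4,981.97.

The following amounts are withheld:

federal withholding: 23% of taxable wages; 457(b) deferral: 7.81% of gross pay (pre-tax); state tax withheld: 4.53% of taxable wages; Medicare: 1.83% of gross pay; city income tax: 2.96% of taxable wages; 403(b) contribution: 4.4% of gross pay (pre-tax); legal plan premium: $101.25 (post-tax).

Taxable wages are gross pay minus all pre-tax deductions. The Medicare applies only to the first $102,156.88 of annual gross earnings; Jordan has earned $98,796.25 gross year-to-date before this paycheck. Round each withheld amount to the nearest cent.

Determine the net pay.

457(b) deferral: $4,981.97 × 0.0781 = $389.09
403(b) contribution: $4,981.97 × 0.044 = $219.21
Pre-tax total = $389.09 + $219.21 = $608.30
Taxable wages = $4,981.97 − $608.30 = $4,373.67
City income tax: $4,373.67 × 0.0296 = $129.46
State tax withheld: $4,373.67 × 0.0453 = $198.13
Federal withholding: $4,373.67 × 0.23 = $1,005.94
Medicare: only $102,156.88 − $98,796.25 = $3,360.63 of this check is subject → $3,360.63 × 0.0183 = $61.50
Legal plan premium: $101.25
Total deductions = $389.09 + $219.21 + $129.46 + $198.13 + $1,005.94 + $61.50 + $101.25 = $2,104.58
Net pay = $4,981.97 − $2,104.58 = $2,877.39

$2,877.39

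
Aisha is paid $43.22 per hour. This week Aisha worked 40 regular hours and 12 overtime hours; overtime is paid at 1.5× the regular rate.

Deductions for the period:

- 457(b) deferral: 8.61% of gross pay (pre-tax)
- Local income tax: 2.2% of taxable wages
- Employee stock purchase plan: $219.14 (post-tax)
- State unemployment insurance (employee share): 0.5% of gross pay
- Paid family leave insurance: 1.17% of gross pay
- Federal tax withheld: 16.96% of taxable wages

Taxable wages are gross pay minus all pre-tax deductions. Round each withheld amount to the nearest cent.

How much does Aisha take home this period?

Regular pay: 40 × $43.22 = $1,728.80
Overtime pay: 12 × $43.22 × 1.5 = $777.96
Gross pay = $1,728.80 + $777.96 = $2,506.76
457(b) deferral: $2,506.76 × 0.0861 = $215.83
Taxable wages = $2,506.76 − $215.83 = $2,290.93
Federal tax withheld: $2,290.93 × 0.1696 = $388.54
Local income tax: $2,290.93 × 0.022 = $50.40
Paid family leave insurance: $2,506.76 × 0.0117 = $29.33
State unemployment insurance (employee share): $2,506.76 × 0.005 = $12.53
Employee stock purchase plan: $219.14
Total deductions = $215.83 + $388.54 + $50.40 + $29.33 + $12.53 + $219.14 = $915.77
Net pay = $2,506.76 − $915.77 = $1,590.99

$1,590.99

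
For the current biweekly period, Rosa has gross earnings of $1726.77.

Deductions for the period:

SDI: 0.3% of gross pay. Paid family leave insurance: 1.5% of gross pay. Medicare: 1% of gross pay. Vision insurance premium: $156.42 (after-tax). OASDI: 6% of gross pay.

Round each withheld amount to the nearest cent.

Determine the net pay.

OASDI: $1726.77 × 0.06 = $103.61
Paid family leave insurance: $1726.77 × 0.015 = $25.90
SDI: $1726.77 × 0.003 = $5.18
Medicare: $1726.77 × 0.01 = $17.27
Vision insurance premium: $156.42
Total deductions = $103.61 + $25.90 + $5.18 + $17.27 + $156.42 = $308.38
Net pay = $1726.77 − $308.38 = $1418.39

$1418.39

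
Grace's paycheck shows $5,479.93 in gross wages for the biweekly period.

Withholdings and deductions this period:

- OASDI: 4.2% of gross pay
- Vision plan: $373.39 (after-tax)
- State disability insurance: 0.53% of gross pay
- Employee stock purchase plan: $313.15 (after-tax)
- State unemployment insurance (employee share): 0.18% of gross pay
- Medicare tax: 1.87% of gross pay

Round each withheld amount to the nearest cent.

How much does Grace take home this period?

State disability insurance: $5,479.93 × 0.0053 = $29.04
OASDI: $5,479.93 × 0.042 = $230.16
Medicare tax: $5,479.93 × 0.0187 = $102.47
State unemployment insurance (employee share): $5,479.93 × 0.0018 = $9.86
Employee stock purchase plan: $313.15
Vision plan: $373.39
Total deductions = $29.04 + $230.16 + $102.47 + $9.86 + $313.15 + $373.39 = $1,058.07
Net pay = $5,479.93 − $1,058.07 = $4,421.86

$4,421.86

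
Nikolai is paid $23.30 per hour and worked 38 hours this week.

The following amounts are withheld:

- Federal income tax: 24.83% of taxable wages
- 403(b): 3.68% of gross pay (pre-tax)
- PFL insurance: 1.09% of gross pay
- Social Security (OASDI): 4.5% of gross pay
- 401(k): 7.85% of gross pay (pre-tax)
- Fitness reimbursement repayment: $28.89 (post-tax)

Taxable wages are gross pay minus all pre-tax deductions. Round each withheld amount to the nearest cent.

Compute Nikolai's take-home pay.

$510.44

Gross pay: 38 × $23.30 = $885.40
401(k): $885.40 × 0.0785 = $69.50
403(b): $885.40 × 0.0368 = $32.58
Pre-tax total = $69.50 + $32.58 = $102.08
Taxable wages = $885.40 − $102.08 = $783.32
Federal income tax: $783.32 × 0.2483 = $194.50
PFL insurance: $885.40 × 0.0109 = $9.65
Social Security (OASDI): $885.40 × 0.045 = $39.84
Fitness reimbursement repayment: $28.89
Total deductions = $69.50 + $32.58 + $194.50 + $9.65 + $39.84 + $28.89 = $374.96
Net pay = $885.40 − $374.96 = $510.44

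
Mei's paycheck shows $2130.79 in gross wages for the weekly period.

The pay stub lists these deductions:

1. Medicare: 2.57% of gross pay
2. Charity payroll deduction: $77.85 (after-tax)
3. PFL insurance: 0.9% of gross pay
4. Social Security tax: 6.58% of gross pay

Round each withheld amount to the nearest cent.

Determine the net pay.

$1838.79

Medicare: $2130.79 × 0.0257 = $54.76
PFL insurance: $2130.79 × 0.009 = $19.18
Social Security tax: $2130.79 × 0.0658 = $140.21
Charity payroll deduction: $77.85
Total deductions = $54.76 + $19.18 + $140.21 + $77.85 = $292.00
Net pay = $2130.79 − $292.00 = $1838.79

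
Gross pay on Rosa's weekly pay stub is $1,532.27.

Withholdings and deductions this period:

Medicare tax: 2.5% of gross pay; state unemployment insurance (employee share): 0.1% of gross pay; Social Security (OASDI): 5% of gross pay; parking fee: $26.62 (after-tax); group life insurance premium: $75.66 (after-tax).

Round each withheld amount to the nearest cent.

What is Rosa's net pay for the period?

$1,313.54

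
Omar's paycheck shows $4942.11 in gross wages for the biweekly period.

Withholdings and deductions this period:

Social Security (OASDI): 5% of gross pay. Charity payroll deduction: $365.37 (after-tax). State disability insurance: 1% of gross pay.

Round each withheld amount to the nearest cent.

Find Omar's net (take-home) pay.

State disability insurance: $4942.11 × 0.01 = $49.42
Social Security (OASDI): $4942.11 × 0.05 = $247.11
Charity payroll deduction: $365.37
Total deductions = $49.42 + $247.11 + $365.37 = $661.90
Net pay = $4942.11 − $661.90 = $4280.21

$4280.21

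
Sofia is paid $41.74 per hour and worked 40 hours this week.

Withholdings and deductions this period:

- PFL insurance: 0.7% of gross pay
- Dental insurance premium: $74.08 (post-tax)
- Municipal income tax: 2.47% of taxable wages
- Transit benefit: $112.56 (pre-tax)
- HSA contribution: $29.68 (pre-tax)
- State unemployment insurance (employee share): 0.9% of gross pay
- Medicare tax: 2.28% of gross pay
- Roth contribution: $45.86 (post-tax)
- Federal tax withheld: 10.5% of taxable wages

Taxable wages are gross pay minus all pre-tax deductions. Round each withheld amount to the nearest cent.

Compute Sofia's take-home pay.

$1,144.53

Gross pay: 40 × $41.74 = $1,669.60
HSA contribution: $29.68
Transit benefit: $112.56
Pre-tax total = $29.68 + $112.56 = $142.24
Taxable wages = $1,669.60 − $142.24 = $1,527.36
Federal tax withheld: $1,527.36 × 0.105 = $160.37
Municipal income tax: $1,527.36 × 0.0247 = $37.73
State unemployment insurance (employee share): $1,669.60 × 0.009 = $15.03
PFL insurance: $1,669.60 × 0.007 = $11.69
Medicare tax: $1,669.60 × 0.0228 = $38.07
Dental insurance premium: $74.08
Roth contribution: $45.86
Total deductions = $29.68 + $112.56 + $160.37 + $37.73 + $15.03 + $11.69 + $38.07 + $74.08 + $45.86 = $525.07
Net pay = $1,669.60 − $525.07 = $1,144.53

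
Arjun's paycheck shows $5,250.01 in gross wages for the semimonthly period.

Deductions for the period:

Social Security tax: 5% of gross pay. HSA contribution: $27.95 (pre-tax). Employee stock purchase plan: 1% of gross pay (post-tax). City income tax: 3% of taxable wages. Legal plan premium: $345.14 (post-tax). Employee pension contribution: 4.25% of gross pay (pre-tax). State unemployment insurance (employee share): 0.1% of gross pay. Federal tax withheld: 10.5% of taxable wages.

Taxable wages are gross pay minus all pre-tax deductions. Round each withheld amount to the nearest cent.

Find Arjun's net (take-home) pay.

$3,658.68

Employee pension contribution: $5,250.01 × 0.0425 = $223.13
HSA contribution: $27.95
Pre-tax total = $223.13 + $27.95 = $251.08
Taxable wages = $5,250.01 − $251.08 = $4,998.93
Federal tax withheld: $4,998.93 × 0.105 = $524.89
City income tax: $4,998.93 × 0.03 = $149.97
Social Security tax: $5,250.01 × 0.05 = $262.50
State unemployment insurance (employee share): $5,250.01 × 0.001 = $5.25
Employee stock purchase plan: $5,250.01 × 0.01 = $52.50
Legal plan premium: $345.14
Total deductions = $223.13 + $27.95 + $524.89 + $149.97 + $262.50 + $5.25 + $52.50 + $345.14 = $1,591.33
Net pay = $5,250.01 − $1,591.33 = $3,658.68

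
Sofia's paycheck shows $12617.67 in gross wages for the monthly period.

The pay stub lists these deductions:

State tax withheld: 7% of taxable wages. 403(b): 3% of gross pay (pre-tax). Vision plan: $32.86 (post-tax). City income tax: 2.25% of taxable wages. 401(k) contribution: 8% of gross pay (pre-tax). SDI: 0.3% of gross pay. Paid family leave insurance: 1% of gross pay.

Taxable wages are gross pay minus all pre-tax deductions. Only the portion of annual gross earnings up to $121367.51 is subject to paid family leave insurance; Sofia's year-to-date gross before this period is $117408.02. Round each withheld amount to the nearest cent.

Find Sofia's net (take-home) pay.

401(k) contribution: $12617.67 × 0.08 = $1009.41
403(b): $12617.67 × 0.03 = $378.53
Pre-tax total = $1009.41 + $378.53 = $1387.94
Taxable wages = $12617.67 − $1387.94 = $11229.73
State tax withheld: $11229.73 × 0.07 = $786.08
City income tax: $11229.73 × 0.0225 = $252.67
Paid family leave insurance: only $121367.51 − $117408.02 = $3959.49 of this check is subject → $3959.49 × 0.01 = $39.59
SDI: $12617.67 × 0.003 = $37.85
Vision plan: $32.86
Total deductions = $1009.41 + $378.53 + $786.08 + $252.67 + $39.59 + $37.85 + $32.86 = $2536.99
Net pay = $12617.67 − $2536.99 = $10080.68

$10080.68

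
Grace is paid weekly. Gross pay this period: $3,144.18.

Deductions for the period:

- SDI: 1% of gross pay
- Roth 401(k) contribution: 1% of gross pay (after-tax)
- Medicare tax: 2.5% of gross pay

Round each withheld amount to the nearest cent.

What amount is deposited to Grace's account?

SDI: $3,144.18 × 0.01 = $31.44
Medicare tax: $3,144.18 × 0.025 = $78.60
Roth 401(k) contribution: $3,144.18 × 0.01 = $31.44
Total deductions = $31.44 + $78.60 + $31.44 = $141.48
Net pay = $3,144.18 − $141.48 = $3,002.70

$3,002.70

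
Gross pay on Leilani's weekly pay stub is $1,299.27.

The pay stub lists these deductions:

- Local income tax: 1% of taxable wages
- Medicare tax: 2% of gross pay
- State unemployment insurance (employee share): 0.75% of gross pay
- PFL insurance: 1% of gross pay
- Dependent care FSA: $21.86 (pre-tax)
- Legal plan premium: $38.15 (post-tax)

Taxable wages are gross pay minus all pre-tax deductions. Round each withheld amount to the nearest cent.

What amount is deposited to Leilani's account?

$1,177.77

Dependent care FSA: $21.86
Taxable wages = $1,299.27 − $21.86 = $1,277.41
Local income tax: $1,277.41 × 0.01 = $12.77
Medicare tax: $1,299.27 × 0.02 = $25.99
State unemployment insurance (employee share): $1,299.27 × 0.0075 = $9.74
PFL insurance: $1,299.27 × 0.01 = $12.99
Legal plan premium: $38.15
Total deductions = $21.86 + $12.77 + $25.99 + $9.74 + $12.99 + $38.15 = $121.50
Net pay = $1,299.27 − $121.50 = $1,177.77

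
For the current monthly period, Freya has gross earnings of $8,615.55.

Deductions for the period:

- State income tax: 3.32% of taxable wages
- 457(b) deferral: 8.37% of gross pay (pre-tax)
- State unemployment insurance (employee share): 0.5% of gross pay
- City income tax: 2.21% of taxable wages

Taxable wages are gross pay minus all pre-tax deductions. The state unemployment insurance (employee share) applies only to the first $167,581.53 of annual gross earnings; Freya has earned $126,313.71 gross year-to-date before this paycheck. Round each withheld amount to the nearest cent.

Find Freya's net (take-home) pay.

$7,414.78

457(b) deferral: $8,615.55 × 0.0837 = $721.12
Taxable wages = $8,615.55 − $721.12 = $7,894.43
State income tax: $7,894.43 × 0.0332 = $262.10
City income tax: $7,894.43 × 0.0221 = $174.47
State unemployment insurance (employee share): cap not yet reached, full $8,615.55 is subject → $8,615.55 × 0.005 = $43.08
Total deductions = $721.12 + $262.10 + $174.47 + $43.08 = $1,200.77
Net pay = $8,615.55 − $1,200.77 = $7,414.78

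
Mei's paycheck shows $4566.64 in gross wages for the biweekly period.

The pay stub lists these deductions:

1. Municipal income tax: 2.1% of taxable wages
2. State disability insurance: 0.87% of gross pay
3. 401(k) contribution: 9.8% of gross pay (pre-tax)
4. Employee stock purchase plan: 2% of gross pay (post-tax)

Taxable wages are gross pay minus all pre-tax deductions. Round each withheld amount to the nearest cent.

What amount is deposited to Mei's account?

401(k) contribution: $4566.64 × 0.098 = $447.53
Taxable wages = $4566.64 − $447.53 = $4119.11
Municipal income tax: $4119.11 × 0.021 = $86.50
State disability insurance: $4566.64 × 0.0087 = $39.73
Employee stock purchase plan: $4566.64 × 0.02 = $91.33
Total deductions = $447.53 + $86.50 + $39.73 + $91.33 = $665.09
Net pay = $4566.64 − $665.09 = $3901.55

$3901.55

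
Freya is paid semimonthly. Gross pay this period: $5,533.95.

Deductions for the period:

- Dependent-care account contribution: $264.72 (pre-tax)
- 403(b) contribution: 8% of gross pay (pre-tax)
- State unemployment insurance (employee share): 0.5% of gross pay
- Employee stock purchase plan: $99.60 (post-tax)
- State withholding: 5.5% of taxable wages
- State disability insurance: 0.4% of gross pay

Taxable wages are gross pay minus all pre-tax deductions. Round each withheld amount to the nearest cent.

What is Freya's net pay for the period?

403(b) contribution: $5,533.95 × 0.08 = $442.72
Dependent-care account contribution: $264.72
Pre-tax total = $442.72 + $264.72 = $707.44
Taxable wages = $5,533.95 − $707.44 = $4,826.51
State withholding: $4,826.51 × 0.055 = $265.46
State disability insurance: $5,533.95 × 0.004 = $22.14
State unemployment insurance (employee share): $5,533.95 × 0.005 = $27.67
Employee stock purchase plan: $99.60
Total deductions = $442.72 + $264.72 + $265.46 + $22.14 + $27.67 + $99.60 = $1,122.31
Net pay = $5,533.95 − $1,122.31 = $4,411.64

$4,411.64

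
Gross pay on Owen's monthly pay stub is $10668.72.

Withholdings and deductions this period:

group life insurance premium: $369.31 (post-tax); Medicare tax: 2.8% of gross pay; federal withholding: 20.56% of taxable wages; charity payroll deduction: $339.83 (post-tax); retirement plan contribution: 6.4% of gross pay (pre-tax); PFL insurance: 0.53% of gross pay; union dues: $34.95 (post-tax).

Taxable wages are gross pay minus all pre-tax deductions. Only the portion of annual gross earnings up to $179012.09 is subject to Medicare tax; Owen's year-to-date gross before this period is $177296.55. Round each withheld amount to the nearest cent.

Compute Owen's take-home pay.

Retirement plan contribution: $10668.72 × 0.064 = $682.80
Taxable wages = $10668.72 − $682.80 = $9985.92
Federal withholding: $9985.92 × 0.2056 = $2053.11
PFL insurance: $10668.72 × 0.0053 = $56.54
Medicare tax: only $179012.09 − $177296.55 = $1715.54 of this check is subject → $1715.54 × 0.028 = $48.04
Group life insurance premium: $369.31
Union dues: $34.95
Charity payroll deduction: $339.83
Total deductions = $682.80 + $2053.11 + $56.54 + $48.04 + $369.31 + $34.95 + $339.83 = $3584.58
Net pay = $10668.72 − $3584.58 = $7084.14

$7084.14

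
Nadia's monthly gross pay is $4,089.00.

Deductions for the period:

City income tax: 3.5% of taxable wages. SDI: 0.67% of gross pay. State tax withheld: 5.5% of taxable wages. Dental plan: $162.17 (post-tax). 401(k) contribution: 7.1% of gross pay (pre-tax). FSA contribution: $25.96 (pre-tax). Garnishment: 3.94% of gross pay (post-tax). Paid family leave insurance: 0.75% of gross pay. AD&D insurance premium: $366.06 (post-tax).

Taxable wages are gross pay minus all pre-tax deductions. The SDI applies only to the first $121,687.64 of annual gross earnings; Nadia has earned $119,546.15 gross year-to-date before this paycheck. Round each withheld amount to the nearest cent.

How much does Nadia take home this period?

$2,698.81

FSA contribution: $25.96
401(k) contribution: $4,089.00 × 0.071 = $290.32
Pre-tax total = $25.96 + $290.32 = $316.28
Taxable wages = $4,089.00 − $316.28 = $3,772.72
City income tax: $3,772.72 × 0.035 = $132.05
State tax withheld: $3,772.72 × 0.055 = $207.50
Paid family leave insurance: $4,089.00 × 0.0075 = $30.67
SDI: only $121,687.64 − $119,546.15 = $2,141.49 of this check is subject → $2,141.49 × 0.0067 = $14.35
AD&D insurance premium: $366.06
Dental plan: $162.17
Garnishment: $4,089.00 × 0.0394 = $161.11
Total deductions = $25.96 + $290.32 + $132.05 + $207.50 + $30.67 + $14.35 + $366.06 + $162.17 + $161.11 = $1,390.19
Net pay = $4,089.00 − $1,390.19 = $2,698.81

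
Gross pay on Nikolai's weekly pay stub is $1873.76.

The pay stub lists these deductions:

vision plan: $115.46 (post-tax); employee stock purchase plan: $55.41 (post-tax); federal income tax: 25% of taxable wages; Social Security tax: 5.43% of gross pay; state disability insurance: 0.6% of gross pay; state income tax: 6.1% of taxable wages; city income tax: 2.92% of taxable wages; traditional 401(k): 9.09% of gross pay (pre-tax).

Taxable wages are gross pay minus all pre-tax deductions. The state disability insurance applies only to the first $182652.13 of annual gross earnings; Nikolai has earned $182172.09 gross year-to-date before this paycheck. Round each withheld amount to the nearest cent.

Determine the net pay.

Traditional 401(k): $1873.76 × 0.0909 = $170.32
Taxable wages = $1873.76 − $170.32 = $1703.44
Federal income tax: $1703.44 × 0.25 = $425.86
City income tax: $1703.44 × 0.0292 = $49.74
State income tax: $1703.44 × 0.061 = $103.91
Social Security tax: $1873.76 × 0.0543 = $101.75
State disability insurance: only $182652.13 − $182172.09 = $480.04 of this check is subject → $480.04 × 0.006 = $2.88
Vision plan: $115.46
Employee stock purchase plan: $55.41
Total deductions = $170.32 + $425.86 + $49.74 + $103.91 + $101.75 + $2.88 + $115.46 + $55.41 = $1025.33
Net pay = $1873.76 − $1025.33 = $848.43

$848.43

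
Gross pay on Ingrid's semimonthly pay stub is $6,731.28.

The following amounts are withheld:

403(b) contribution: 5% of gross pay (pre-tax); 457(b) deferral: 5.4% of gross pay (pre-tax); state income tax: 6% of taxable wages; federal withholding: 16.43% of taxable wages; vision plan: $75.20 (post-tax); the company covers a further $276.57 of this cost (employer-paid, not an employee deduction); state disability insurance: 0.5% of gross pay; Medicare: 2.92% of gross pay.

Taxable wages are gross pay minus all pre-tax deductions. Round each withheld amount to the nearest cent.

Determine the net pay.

457(b) deferral: $6,731.28 × 0.054 = $363.49
403(b) contribution: $6,731.28 × 0.05 = $336.56
Pre-tax total = $363.49 + $336.56 = $700.05
Taxable wages = $6,731.28 − $700.05 = $6,031.23
State income tax: $6,031.23 × 0.06 = $361.87
Federal withholding: $6,031.23 × 0.1643 = $990.93
State disability insurance: $6,731.28 × 0.005 = $33.66
Medicare: $6,731.28 × 0.0292 = $196.55
Vision plan: $75.20
(Employer's $276.57 toward vision plan is not withheld from the employee.)
Total deductions = $363.49 + $336.56 + $361.87 + $990.93 + $33.66 + $196.55 + $75.20 = $2,358.26
Net pay = $6,731.28 − $2,358.26 = $4,373.02

$4,373.02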